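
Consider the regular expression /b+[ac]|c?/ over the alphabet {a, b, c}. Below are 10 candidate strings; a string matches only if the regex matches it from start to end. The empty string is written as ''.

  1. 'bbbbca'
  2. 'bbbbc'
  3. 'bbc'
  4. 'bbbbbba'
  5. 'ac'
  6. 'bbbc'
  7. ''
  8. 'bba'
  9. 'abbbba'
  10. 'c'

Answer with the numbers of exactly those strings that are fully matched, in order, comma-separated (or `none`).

2, 3, 4, 6, 7, 8, 10

1 → no match
2 → match
3 → match
4 → match
5 → no match
6 → match
7 → match
8 → match
9 → no match
10 → match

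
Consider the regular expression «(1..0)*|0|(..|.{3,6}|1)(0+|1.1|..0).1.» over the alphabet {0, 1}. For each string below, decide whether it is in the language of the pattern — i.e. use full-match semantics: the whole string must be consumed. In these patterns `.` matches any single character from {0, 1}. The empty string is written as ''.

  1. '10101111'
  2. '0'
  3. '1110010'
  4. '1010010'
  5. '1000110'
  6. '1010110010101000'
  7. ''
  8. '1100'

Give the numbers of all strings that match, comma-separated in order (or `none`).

1, 2, 3, 4, 5, 6, 7, 8

1 → match
2 → match
3 → match
4 → match
5 → match
6 → match
7 → match
8 → match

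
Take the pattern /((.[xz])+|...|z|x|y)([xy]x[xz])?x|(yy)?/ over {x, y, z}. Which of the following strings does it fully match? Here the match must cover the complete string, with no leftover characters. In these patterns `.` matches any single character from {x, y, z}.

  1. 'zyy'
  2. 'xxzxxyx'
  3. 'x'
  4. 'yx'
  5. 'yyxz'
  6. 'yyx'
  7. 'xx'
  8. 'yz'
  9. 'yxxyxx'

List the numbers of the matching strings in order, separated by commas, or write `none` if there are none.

4, 7

1 → no match
2 → no match
3 → no match
4 → match
5 → no match
6 → no match
7 → match
8 → no match
9 → no match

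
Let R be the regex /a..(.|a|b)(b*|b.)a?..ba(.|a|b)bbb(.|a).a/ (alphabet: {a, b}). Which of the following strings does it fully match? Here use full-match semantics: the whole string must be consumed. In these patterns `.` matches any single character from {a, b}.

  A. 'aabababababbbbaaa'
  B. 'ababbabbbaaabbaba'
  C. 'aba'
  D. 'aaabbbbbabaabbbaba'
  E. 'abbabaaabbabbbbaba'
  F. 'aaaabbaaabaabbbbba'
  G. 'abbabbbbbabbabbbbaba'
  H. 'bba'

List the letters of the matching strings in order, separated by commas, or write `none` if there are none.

A → match
B → no match
C → no match
D → match
E → match
F → match
G → match
H → no match — must start with 'a'

A, D, E, F, G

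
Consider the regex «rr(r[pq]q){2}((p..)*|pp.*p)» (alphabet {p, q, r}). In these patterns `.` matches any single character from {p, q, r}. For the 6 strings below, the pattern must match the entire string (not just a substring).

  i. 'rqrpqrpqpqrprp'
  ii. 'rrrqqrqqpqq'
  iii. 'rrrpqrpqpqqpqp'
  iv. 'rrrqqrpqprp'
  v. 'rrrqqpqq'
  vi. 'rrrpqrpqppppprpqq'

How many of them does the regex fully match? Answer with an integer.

4

i → no match — must start with 'rrr'
ii. 'rrrqqrqqpqq' → match
iii → match
iv. 'rrrqqrpqprp' → match
v. 'rrrqqpqq' → no match
vi → match
Total matched: 4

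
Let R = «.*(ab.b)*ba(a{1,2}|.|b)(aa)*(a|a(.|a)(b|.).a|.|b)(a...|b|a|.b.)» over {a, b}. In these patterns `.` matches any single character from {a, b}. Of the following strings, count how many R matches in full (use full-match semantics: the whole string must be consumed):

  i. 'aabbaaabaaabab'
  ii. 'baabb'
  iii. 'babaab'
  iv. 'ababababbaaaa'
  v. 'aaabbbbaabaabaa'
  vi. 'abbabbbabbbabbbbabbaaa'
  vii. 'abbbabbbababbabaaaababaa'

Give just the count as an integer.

3

i → no match
ii → match
iii → no match
iv → match
v → no match
vi → no match
vii → match
Total matched: 3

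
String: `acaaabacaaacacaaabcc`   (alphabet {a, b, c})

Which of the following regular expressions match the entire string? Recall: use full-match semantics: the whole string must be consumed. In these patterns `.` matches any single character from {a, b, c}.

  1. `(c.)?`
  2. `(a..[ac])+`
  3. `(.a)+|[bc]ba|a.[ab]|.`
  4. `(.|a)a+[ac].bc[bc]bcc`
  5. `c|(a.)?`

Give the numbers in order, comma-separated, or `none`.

1 → no match
2 → match
3 → no match
4 → no match
5 → no match

2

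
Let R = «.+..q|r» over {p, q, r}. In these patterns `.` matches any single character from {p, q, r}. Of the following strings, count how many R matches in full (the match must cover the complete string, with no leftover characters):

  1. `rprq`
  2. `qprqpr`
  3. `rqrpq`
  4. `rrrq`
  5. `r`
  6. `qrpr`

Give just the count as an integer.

1 → match
2 → no match
3 → match
4 → match
5 → match
6 → no match
Total matched: 4

4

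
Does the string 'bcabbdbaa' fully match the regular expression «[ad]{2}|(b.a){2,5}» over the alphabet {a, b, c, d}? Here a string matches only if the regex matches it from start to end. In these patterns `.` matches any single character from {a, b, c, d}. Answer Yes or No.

No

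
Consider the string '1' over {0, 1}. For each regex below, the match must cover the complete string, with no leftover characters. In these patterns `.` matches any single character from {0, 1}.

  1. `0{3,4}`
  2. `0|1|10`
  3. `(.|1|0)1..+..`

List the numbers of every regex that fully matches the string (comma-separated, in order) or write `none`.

2

1 → no match — must start with '0'
2 → match
3 → no match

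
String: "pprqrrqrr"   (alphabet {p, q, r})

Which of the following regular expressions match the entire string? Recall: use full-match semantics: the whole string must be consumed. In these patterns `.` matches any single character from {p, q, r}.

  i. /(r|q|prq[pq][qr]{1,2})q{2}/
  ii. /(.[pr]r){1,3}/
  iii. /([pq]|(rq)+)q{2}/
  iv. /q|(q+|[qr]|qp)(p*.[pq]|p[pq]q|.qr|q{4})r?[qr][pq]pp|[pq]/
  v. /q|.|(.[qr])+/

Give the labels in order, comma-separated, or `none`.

ii

i → no match — must end with "q"
ii → match
iii → no match — must end with "q"
iv → no match
v → no match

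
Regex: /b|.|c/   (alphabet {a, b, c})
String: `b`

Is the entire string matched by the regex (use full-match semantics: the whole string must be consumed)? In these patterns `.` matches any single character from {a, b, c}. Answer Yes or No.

Yes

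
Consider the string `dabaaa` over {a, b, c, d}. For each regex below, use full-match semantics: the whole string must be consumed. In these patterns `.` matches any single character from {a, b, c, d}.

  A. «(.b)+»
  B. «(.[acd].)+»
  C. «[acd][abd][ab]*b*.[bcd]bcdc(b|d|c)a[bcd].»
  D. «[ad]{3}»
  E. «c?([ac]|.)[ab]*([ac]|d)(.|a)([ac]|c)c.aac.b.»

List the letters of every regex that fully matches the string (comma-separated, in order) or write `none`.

B

A → no match — must end with `b`
B → match
C → no match
D → no match
E → no match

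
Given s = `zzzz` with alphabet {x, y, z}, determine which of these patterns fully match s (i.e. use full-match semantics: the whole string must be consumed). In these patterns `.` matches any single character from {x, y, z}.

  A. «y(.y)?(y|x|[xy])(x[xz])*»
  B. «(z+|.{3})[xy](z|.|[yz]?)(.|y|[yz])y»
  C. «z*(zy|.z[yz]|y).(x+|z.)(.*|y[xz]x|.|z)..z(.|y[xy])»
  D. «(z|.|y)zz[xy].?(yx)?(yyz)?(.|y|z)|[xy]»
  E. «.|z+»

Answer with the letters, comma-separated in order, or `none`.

E

A → no match — must start with `y`
B → no match — must end with `y`
C → no match
D → no match
E → match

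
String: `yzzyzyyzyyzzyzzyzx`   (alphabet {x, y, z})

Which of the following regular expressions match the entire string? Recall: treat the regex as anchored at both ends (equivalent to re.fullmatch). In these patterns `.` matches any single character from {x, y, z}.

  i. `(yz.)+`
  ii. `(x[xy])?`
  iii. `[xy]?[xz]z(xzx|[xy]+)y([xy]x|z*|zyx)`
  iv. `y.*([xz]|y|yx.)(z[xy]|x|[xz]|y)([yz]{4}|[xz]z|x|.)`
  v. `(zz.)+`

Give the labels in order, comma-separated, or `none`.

i, iv

i → match
ii → no match
iii → no match
iv → match
v → no match — must start with `zz`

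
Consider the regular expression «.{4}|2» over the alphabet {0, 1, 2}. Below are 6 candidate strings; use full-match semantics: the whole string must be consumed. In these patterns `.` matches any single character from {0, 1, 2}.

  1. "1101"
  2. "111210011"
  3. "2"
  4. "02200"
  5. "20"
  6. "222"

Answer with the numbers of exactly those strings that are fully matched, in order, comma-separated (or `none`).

1, 3

1 → match
2 → no match
3 → match
4 → no match
5 → no match
6 → no match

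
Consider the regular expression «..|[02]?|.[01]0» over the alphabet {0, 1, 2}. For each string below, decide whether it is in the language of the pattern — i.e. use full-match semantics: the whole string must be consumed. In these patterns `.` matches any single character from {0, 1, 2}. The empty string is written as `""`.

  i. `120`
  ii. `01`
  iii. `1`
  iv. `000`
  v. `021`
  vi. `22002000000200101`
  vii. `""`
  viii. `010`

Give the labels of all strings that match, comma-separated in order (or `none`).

ii, iv, vii, viii

i → no match
ii → match
iii → no match
iv → match
v → no match
vi → no match
vii → match
viii → match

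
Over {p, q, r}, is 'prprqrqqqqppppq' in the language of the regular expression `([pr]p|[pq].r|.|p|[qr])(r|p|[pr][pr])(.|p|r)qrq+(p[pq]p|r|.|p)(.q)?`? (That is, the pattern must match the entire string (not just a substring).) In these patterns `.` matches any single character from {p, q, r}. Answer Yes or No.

Yes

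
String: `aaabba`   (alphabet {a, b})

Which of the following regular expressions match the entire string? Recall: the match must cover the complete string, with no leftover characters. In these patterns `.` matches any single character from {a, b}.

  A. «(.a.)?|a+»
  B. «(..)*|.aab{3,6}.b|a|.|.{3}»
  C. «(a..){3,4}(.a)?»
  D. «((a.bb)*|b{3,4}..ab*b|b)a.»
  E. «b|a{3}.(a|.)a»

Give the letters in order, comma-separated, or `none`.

A → no match
B → match
C → no match
D → no match
E → match

B, E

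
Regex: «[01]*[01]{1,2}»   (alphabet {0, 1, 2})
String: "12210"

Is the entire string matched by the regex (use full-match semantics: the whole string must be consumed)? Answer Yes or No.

No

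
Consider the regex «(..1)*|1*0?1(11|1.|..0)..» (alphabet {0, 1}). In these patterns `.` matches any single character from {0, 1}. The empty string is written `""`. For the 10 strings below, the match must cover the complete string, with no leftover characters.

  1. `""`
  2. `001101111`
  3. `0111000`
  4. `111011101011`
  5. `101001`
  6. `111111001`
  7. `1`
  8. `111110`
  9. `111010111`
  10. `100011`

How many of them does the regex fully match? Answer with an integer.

8

1 → match
2 → match
3 → match
4 → match
5 → match
6 → match
7 → no match
8 → match
9 → no match
10 → match
Total matched: 8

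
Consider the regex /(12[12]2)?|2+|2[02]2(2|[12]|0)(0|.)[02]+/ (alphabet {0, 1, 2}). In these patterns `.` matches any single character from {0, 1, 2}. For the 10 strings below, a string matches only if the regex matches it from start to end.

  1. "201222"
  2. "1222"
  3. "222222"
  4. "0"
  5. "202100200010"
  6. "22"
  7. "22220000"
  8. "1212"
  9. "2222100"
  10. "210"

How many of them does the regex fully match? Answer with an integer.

6

1 → no match
2 → match
3 → match
4 → no match
5 → no match
6 → match
7 → match
8 → match
9 → match
10 → no match
Total matched: 6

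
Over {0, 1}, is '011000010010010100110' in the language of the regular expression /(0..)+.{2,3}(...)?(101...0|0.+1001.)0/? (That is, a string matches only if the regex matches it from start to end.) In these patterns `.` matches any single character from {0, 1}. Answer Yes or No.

Yes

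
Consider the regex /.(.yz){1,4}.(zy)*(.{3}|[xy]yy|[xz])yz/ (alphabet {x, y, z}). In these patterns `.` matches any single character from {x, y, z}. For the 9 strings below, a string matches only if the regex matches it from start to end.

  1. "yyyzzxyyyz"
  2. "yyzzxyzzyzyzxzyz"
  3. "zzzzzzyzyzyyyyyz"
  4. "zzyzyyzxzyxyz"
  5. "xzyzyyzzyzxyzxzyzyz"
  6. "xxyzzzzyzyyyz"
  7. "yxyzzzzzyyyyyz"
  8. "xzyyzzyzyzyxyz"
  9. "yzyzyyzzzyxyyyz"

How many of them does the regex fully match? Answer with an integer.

4

1 → match
2 → no match
3 → no match
4 → match
5 → match
6 → no match
7 → no match
8 → no match
9 → match
Total matched: 4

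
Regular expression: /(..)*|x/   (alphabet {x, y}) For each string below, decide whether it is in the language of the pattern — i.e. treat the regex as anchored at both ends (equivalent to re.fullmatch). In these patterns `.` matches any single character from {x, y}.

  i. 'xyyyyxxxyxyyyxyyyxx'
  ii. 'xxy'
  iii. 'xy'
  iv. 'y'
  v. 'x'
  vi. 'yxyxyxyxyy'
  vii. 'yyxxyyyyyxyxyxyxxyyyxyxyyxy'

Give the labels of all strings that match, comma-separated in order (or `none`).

iii, v, vi

i → no match
ii → no match
iii → match
iv → no match
v → match
vi → match
vii → no match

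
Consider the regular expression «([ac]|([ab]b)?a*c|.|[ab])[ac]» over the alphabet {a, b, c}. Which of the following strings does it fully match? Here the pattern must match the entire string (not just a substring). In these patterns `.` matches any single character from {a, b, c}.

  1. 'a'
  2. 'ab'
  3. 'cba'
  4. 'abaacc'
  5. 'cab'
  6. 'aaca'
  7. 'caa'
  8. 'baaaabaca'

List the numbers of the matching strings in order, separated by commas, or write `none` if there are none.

4, 6

1 → no match
2 → no match
3 → no match
4 → match
5 → no match
6 → match
7 → no match
8 → no match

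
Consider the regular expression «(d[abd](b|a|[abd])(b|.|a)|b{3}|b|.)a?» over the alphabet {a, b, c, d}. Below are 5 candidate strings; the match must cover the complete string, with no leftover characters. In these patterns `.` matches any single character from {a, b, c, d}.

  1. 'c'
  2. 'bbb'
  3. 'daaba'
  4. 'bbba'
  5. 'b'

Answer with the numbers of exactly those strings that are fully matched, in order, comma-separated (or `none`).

1, 2, 3, 4, 5

1 → match
2 → match
3 → match
4 → match
5 → match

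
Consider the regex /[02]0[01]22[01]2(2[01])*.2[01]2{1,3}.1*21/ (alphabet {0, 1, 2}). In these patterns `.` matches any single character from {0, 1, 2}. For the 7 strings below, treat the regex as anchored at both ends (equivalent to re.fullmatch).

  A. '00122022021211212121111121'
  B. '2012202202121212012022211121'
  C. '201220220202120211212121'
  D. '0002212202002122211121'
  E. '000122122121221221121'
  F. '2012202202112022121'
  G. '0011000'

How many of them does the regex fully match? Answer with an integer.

A → no match
B → match
C → match
D → match
E → no match
F → match
G → no match — must end with '21'
Total matched: 4

4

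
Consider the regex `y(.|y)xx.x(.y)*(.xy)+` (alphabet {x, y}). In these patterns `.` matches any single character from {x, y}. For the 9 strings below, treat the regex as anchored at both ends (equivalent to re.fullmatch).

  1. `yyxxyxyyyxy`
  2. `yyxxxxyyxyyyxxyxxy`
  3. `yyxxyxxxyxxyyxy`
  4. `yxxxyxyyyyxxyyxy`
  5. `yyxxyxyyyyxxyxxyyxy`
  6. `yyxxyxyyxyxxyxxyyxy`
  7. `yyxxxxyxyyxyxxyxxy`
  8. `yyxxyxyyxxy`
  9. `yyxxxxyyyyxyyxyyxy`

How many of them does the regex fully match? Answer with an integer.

1 → match
2 → match
3 → match
4 → match
5 → match
6 → match
7 → match
8 → match
9 → match
Total matched: 9

9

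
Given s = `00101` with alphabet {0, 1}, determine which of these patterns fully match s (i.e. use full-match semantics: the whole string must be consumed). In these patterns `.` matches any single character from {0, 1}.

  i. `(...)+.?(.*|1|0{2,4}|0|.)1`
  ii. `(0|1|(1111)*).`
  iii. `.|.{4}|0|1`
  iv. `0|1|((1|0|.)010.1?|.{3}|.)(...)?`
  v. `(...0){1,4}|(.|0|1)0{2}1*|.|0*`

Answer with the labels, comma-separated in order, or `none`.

i → match
ii → no match
iii → no match
iv → match
v → no match

i, iv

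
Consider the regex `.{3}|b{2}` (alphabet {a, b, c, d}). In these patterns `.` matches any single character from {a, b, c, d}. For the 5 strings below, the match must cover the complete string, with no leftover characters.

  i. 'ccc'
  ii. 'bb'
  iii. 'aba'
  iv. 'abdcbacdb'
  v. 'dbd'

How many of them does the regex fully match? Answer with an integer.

i → match
ii → match
iii → match
iv → no match
v → match
Total matched: 4

4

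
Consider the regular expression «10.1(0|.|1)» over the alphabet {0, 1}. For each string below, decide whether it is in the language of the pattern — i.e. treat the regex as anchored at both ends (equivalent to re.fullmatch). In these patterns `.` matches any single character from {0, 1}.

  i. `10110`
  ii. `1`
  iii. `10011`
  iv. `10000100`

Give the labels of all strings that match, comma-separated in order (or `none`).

i, iii

i → match
ii → no match — must start with `10`
iii → match
iv → no match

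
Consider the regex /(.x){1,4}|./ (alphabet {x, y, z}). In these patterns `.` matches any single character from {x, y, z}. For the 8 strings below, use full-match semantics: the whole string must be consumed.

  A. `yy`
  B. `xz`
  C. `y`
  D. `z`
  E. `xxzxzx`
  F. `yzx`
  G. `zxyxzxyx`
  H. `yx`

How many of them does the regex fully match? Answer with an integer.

A → no match
B → no match
C → match
D → match
E → match
F → no match
G → match
H → match
Total matched: 5

5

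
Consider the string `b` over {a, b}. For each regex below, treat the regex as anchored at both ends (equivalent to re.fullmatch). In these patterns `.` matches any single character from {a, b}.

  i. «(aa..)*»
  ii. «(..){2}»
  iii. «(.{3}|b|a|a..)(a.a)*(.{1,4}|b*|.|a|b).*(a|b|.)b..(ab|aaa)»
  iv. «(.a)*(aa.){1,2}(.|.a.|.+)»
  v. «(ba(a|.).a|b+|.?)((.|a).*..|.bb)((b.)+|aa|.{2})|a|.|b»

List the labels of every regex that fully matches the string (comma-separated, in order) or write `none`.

v

i → no match
ii → no match
iii → no match
iv → no match
v → match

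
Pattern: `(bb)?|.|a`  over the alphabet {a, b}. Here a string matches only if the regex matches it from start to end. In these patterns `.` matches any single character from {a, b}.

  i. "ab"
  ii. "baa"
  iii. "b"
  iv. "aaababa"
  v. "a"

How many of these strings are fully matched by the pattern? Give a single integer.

i → no match
ii → no match
iii → match
iv → no match
v → match
Total matched: 2

2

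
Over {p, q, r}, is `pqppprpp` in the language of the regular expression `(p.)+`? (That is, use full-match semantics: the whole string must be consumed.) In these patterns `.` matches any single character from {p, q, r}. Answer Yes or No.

Yes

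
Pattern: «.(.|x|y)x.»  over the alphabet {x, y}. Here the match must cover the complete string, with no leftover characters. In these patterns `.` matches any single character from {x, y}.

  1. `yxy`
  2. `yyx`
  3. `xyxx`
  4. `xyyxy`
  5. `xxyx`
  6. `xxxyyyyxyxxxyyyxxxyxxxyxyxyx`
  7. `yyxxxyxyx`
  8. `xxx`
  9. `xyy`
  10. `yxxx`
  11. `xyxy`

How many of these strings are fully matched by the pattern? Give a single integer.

3

1. `yxy` → no match
2. `yyx` → no match
3. `xyxx` → match
4. `xyyxy` → no match
5. `xxyx` → no match
6 → no match
7. `yyxxxyxyx` → no match
8. `xxx` → no match
9. `xyy` → no match
10. `yxxx` → match
11. `xyxy` → match
Total matched: 3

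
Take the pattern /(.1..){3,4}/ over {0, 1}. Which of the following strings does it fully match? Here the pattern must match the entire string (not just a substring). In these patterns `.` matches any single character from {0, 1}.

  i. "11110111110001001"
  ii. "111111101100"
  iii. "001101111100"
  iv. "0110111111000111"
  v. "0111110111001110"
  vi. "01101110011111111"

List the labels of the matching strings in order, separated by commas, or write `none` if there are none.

i → no match
ii → match
iii → no match
iv → match
v → match
vi → no match

ii, iv, v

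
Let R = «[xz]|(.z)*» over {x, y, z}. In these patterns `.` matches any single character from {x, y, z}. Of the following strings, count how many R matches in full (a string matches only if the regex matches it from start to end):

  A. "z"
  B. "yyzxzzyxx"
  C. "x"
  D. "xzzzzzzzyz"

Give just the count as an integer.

3

A. "z" → match
B. "yyzxzzyxx" → no match
C. "x" → match
D. "xzzzzzzzyz" → match
Total matched: 3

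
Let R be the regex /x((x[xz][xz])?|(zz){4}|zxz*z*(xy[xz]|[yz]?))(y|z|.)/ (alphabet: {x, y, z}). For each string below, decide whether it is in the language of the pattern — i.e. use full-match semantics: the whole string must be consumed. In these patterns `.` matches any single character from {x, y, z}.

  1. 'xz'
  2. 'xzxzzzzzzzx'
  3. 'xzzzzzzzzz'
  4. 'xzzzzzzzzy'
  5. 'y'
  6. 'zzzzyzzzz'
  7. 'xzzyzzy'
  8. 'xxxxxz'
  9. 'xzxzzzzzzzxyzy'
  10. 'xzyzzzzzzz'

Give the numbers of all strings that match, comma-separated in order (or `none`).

1 → match
2 → match
3 → match
4 → match
5 → no match — must start with 'x'
6 → no match — must start with 'x'
7 → no match
8 → no match
9 → match
10 → no match

1, 2, 3, 4, 9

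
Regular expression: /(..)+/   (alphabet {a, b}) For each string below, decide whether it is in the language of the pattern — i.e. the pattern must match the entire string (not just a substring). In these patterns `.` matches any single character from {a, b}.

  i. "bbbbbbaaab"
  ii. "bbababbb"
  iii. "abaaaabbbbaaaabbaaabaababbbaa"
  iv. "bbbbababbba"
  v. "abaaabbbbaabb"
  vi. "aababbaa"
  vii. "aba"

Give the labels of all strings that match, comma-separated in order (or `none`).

i. "bbbbbbaaab" → match
ii. "bbababbb" → match
iii → no match
iv. "bbbbababbba" → no match
v → no match
vi. "aababbaa" → match
vii. "aba" → no match

i, ii, vi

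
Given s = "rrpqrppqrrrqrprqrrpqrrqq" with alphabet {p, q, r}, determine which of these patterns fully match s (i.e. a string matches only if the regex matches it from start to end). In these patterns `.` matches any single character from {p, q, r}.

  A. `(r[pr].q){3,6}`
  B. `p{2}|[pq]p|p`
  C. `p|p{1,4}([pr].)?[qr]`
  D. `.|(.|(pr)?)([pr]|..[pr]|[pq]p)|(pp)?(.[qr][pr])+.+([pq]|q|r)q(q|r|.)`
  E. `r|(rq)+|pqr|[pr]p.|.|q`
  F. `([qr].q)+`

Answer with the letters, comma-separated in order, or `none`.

A, D

A → match
B → no match — must end with "p"
C → no match — must start with "p"
D → match
E → no match
F → no match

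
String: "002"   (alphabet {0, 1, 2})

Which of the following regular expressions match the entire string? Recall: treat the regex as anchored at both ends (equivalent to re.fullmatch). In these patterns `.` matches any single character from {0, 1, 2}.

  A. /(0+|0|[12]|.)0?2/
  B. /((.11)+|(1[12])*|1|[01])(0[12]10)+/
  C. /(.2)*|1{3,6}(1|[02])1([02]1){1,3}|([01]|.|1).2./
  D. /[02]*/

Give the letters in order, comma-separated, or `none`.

A, D

A → match
B → no match — must end with "10"
C → no match
D → match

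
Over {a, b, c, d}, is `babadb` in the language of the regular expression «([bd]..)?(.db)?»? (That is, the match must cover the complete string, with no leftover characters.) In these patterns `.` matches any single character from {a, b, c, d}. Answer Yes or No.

Yes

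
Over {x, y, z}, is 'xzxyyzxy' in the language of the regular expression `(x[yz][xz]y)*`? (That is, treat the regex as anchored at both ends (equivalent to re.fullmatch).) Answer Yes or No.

No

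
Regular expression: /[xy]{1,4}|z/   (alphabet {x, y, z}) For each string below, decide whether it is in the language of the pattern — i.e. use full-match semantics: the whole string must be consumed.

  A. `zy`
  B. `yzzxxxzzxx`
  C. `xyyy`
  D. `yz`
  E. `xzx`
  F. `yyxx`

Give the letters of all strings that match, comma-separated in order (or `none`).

A → no match
B → no match
C → match
D → no match
E → no match
F → match

C, F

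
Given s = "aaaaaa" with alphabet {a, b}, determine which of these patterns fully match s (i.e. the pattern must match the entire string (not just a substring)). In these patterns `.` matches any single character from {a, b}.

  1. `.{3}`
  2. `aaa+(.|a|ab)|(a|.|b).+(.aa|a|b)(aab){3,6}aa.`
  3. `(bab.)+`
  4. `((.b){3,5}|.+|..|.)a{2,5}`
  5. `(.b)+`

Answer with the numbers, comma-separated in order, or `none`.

2, 4

1 → no match
2 → match
3 → no match — must start with "bab"
4 → match
5 → no match — must end with "b"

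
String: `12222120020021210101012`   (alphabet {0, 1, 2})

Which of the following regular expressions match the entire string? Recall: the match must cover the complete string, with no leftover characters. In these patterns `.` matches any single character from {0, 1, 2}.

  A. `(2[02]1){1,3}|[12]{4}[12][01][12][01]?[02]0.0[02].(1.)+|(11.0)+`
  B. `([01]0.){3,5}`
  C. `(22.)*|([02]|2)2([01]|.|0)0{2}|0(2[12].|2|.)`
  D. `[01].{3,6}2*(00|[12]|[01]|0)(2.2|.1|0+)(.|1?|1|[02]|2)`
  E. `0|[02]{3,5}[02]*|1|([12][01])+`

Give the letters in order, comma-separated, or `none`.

A → match
B → no match
C → no match
D → no match
E → no match

A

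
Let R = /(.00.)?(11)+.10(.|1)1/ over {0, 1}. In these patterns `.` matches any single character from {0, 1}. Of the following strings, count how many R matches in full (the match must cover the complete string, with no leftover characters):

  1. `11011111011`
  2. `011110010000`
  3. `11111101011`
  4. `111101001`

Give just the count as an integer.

1 → no match
2 → no match — must end with `1`
3 → match
4 → match
Total matched: 2

2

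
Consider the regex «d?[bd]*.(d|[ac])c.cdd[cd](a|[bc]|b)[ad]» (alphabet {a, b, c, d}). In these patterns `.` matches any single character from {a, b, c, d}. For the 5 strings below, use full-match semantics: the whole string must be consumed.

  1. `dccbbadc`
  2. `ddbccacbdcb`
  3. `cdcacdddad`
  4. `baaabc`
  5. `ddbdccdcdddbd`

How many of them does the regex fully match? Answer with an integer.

1 → no match
2 → no match
3 → match
4 → no match
5 → match
Total matched: 2

2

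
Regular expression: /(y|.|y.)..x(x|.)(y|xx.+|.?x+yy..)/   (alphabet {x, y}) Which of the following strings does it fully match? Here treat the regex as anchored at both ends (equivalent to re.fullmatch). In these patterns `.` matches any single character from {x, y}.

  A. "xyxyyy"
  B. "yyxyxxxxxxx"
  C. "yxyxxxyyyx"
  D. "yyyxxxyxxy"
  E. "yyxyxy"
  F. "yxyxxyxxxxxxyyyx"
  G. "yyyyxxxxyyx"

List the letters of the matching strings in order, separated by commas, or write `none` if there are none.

A → no match
B → match
C → match
D → no match
E → no match
F → match
G → match

B, C, F, G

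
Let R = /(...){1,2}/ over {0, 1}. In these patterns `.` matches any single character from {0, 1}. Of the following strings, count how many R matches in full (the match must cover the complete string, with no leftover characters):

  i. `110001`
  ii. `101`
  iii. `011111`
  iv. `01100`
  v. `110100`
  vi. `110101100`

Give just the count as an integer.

4

i → match
ii → match
iii → match
iv → no match
v → match
vi → no match
Total matched: 4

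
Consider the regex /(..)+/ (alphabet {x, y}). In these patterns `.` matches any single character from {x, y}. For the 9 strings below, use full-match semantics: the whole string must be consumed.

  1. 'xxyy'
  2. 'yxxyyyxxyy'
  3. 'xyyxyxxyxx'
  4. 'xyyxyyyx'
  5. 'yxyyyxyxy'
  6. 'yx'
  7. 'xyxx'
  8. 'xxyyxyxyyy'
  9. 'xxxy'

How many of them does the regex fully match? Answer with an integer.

1. 'xxyy' → match
2. 'yxxyyyxxyy' → match
3. 'xyyxyxxyxx' → match
4. 'xyyxyyyx' → match
5. 'yxyyyxyxy' → no match
6. 'yx' → match
7. 'xyxx' → match
8. 'xxyyxyxyyy' → match
9. 'xxxy' → match
Total matched: 8

8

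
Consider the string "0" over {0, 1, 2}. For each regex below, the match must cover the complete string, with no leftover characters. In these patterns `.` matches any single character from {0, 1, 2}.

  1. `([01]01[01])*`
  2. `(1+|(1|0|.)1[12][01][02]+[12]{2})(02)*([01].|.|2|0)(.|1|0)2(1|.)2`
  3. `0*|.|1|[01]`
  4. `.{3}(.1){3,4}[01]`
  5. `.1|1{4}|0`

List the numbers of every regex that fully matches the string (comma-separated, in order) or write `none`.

3, 5

1 → no match
2 → no match — must end with "2"
3 → match
4 → no match
5 → match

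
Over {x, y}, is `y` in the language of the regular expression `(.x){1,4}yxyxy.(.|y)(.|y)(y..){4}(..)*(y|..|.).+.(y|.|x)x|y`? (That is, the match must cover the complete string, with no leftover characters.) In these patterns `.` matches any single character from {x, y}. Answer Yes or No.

Yes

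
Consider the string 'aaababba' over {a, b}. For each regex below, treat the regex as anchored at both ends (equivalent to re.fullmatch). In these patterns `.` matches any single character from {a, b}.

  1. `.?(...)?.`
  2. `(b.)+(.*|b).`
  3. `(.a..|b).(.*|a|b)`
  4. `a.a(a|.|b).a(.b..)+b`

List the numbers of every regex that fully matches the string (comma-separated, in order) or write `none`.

3

1 → no match
2 → no match — must start with 'b'
3 → match
4 → no match — must end with 'b'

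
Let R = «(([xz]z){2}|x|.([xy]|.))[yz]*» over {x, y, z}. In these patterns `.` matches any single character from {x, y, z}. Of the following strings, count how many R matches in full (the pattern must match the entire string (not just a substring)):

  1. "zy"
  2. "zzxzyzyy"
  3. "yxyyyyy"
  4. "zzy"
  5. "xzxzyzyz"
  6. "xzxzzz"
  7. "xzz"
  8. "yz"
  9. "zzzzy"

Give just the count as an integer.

1 → match
2 → match
3 → match
4 → match
5 → match
6 → match
7 → match
8 → match
9 → match
Total matched: 9

9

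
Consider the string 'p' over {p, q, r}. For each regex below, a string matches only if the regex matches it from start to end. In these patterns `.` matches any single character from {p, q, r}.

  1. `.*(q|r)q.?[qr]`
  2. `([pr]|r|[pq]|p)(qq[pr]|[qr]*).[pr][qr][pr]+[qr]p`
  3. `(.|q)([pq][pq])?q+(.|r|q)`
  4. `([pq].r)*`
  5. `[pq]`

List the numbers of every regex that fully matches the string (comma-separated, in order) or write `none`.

5

1 → no match
2 → no match
3 → no match
4 → no match
5 → match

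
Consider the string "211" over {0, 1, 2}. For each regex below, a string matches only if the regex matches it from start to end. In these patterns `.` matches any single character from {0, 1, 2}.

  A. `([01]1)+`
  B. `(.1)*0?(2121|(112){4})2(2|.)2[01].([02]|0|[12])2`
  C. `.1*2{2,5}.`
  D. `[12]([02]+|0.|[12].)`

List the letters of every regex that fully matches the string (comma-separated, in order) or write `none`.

A → no match
B → no match — must end with "2"
C → no match
D → match

D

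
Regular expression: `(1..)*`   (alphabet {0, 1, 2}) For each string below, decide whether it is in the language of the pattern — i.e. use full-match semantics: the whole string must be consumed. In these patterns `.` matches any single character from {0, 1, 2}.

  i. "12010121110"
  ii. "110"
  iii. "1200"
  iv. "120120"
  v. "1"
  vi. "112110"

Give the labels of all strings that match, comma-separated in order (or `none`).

ii, iv, vi

i → no match
ii → match
iii → no match
iv → match
v → no match
vi → match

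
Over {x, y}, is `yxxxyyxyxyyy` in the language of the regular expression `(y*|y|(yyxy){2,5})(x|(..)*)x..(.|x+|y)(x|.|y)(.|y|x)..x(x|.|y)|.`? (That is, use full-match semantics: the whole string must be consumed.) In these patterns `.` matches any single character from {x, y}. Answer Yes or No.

No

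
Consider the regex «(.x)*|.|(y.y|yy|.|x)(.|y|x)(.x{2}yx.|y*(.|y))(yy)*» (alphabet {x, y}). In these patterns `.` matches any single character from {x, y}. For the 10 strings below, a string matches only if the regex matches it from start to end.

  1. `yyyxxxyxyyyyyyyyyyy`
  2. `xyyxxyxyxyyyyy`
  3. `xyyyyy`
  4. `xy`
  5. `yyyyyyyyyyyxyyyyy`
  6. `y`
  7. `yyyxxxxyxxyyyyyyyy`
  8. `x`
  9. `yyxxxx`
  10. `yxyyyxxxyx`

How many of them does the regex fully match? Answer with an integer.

1 → match
2 → no match
3 → match
4 → no match
5 → no match
6 → match
7 → match
8 → match
9 → no match
10 → no match
Total matched: 5

5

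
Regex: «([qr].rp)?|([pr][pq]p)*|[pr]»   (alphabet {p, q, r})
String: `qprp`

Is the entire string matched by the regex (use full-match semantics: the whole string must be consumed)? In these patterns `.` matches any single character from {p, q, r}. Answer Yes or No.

Yes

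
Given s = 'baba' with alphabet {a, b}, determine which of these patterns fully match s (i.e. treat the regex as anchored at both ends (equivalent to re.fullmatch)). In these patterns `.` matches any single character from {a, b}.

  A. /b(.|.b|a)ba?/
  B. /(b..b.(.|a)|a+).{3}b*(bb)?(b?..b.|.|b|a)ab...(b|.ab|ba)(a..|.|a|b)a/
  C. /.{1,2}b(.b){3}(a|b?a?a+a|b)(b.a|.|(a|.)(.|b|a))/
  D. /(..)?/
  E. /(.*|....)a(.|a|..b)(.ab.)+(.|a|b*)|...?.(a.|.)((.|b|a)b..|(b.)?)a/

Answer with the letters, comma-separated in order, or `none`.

A → match
B → no match
C → no match
D → no match
E → no match

A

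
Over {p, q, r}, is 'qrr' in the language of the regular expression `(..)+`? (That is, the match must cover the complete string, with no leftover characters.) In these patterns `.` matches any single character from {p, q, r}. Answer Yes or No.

No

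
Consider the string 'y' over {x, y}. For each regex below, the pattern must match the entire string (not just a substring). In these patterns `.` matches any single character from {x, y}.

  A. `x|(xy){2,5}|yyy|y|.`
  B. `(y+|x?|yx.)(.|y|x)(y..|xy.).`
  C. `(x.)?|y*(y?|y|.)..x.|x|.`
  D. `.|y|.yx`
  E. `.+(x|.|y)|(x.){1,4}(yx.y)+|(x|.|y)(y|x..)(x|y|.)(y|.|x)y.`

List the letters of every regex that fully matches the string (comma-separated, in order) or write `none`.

A, C, D

A → match
B → no match
C → match
D → match
E → no match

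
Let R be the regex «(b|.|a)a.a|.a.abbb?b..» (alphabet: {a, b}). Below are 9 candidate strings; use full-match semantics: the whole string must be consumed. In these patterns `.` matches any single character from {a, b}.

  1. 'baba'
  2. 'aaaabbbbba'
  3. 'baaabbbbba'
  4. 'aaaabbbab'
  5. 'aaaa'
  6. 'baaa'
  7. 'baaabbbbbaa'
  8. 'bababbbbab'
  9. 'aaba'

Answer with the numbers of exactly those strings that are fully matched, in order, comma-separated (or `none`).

1, 2, 3, 4, 5, 6, 8, 9

1 → match
2 → match
3 → match
4 → match
5 → match
6 → match
7 → no match
8 → match
9 → match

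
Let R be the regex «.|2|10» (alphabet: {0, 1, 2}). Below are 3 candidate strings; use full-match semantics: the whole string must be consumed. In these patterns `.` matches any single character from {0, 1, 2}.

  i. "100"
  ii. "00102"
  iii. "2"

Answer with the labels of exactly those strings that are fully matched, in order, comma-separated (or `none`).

i → no match
ii → no match
iii → match

iii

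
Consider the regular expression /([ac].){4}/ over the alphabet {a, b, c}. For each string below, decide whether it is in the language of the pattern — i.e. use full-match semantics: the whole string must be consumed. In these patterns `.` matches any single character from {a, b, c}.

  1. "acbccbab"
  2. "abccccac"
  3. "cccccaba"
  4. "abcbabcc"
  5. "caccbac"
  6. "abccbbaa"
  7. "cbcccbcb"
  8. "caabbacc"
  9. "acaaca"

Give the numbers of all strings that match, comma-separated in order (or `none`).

2, 4, 7

1 → no match
2 → match
3 → no match
4 → match
5 → no match
6 → no match
7 → match
8 → no match
9 → no match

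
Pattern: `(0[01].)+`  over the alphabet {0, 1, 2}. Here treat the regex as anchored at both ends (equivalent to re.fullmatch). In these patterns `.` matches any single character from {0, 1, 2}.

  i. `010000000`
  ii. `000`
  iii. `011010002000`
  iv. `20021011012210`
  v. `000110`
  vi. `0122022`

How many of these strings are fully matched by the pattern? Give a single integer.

i → match
ii → match
iii → match
iv → no match — must start with `0`
v → no match
vi → no match
Total matched: 3

3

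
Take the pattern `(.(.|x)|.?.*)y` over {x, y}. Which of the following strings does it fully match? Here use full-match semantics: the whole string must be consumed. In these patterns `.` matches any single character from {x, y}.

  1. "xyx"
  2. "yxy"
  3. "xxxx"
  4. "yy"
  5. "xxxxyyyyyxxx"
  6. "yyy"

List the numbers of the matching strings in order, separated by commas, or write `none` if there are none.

2, 4, 6

1 → no match — must end with "y"
2 → match
3 → no match — must end with "y"
4 → match
5 → no match — must end with "y"
6 → match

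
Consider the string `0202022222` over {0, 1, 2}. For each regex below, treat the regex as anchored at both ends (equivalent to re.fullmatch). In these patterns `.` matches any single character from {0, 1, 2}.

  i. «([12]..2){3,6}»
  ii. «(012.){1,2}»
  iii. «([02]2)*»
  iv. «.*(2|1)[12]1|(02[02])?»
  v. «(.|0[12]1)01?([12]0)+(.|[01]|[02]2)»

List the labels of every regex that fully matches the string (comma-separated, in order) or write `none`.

iii

i → no match
ii → no match — must start with `012`
iii → match
iv → no match
v → no match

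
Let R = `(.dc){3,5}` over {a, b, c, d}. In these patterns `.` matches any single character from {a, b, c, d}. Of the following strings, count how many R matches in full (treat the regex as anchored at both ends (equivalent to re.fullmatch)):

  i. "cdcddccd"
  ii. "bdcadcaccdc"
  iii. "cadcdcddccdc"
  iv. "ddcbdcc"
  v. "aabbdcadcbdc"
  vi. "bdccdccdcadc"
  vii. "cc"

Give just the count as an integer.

1

i → no match — must end with "dc"
ii → no match
iii → no match
iv → no match — must end with "dc"
v → no match
vi → match
vii → no match — must end with "dc"
Total matched: 1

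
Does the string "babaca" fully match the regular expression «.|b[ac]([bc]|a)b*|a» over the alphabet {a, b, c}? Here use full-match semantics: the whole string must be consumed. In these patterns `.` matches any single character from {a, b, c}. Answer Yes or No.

No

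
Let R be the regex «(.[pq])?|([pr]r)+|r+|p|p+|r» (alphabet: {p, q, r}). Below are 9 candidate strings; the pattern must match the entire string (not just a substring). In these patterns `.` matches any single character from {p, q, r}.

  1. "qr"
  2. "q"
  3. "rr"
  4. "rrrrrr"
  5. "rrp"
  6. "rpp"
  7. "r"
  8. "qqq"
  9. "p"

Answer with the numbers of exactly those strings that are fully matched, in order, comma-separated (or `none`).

3, 4, 7, 9

1 → no match
2 → no match
3 → match
4 → match
5 → no match
6 → no match
7 → match
8 → no match
9 → match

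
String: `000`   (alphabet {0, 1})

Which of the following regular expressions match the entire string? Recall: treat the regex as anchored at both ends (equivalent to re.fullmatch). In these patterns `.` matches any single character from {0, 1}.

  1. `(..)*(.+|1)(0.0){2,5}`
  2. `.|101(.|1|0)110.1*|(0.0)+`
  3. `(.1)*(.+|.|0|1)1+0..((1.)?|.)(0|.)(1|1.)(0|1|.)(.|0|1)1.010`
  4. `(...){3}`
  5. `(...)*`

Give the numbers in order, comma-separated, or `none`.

2, 5

1 → no match
2 → match
3 → no match — must end with `010`
4 → no match
5 → match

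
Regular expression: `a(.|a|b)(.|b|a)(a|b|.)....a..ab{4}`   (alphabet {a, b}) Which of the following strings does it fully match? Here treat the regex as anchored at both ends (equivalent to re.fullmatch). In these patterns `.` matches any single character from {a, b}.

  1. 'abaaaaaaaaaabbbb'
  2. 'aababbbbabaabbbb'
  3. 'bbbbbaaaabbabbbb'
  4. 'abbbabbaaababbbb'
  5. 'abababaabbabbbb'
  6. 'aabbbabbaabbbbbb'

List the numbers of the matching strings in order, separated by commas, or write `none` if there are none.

1, 2, 4

1 → match
2 → match
3 → no match — must start with 'a'
4 → match
5 → no match
6 → no match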